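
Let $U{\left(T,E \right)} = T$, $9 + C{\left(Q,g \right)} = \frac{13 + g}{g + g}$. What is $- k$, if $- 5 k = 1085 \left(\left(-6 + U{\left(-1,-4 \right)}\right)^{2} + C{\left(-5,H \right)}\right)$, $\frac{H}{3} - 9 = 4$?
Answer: $\frac{26474}{3} \approx 8824.7$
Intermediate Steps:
$H = 39$ ($H = 27 + 3 \cdot 4 = 27 + 12 = 39$)
$C{\left(Q,g \right)} = -9 + \frac{13 + g}{2 g}$ ($C{\left(Q,g \right)} = -9 + \frac{13 + g}{g + g} = -9 + \frac{13 + g}{2 g}$)
$k = - \frac{26474}{3}$ ($k = - \frac{1085 \left(\left(-6 - 1\right)^{2} + \frac{13 - 663}{2 \cdot 39}\right)}{5} = - \frac{1085 \left(\left(-7\right)^{2} + \frac{1}{2} \cdot \frac{1}{39} \left(13 - 663\right)\right)}{5} = - \frac{1085 \left(49 + \frac{1}{2} \cdot \frac{1}{39} \left(-650\right)\right)}{5} = - \frac{1085 \left(49 - \frac{25}{3}\right)}{5} = - \frac{1085 \cdot \frac{122}{3}}{5} = \left(- \frac{1}{5}\right) \frac{132370}{3} = - \frac{26474}{3} \approx -8824.7$)
$- k = \left(-1\right) \left(- \frac{26474}{3}\right) = \frac{26474}{3}$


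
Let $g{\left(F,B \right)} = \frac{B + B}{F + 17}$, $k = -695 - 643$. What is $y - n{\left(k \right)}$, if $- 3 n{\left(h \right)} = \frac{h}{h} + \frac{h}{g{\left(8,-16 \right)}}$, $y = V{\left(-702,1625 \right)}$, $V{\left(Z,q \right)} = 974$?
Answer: $\frac{63493}{48} \approx 1322.8$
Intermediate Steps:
$k = -1338$ ($k = -695 - 643 = -1338$)
$g{\left(F,B \right)} = \frac{2 B}{17 + F}$
$y = 974$
$n{\left(h \right)} = - \frac{1}{3} + \frac{25 h}{96}$ ($n{\left(h \right)} = - \frac{\frac{h}{h} + \frac{h}{2 \left(-16\right) \frac{1}{17 + 8}}}{3} = - \frac{1 + \frac{h}{2 \left(-16\right) \frac{1}{25}}}{3} = - \frac{1 + \frac{h}{- \frac{32}{25}}}{3} = - \frac{1 + h \left(- \frac{25}{32}\right)}{3} = - \frac{1 - \frac{25 h}{32}}{3} = - \frac{1}{3} + \frac{25 h}{96}$)
$y - n{\left(k \right)} = 974 - \left(- \frac{1}{3} + \frac{25}{96} \left(-1338\right)\right) = 974 - \left(- \frac{1}{3} - \frac{5575}{16}\right) = 974 - - \frac{16741}{48} = 974 + \frac{16741}{48} = \frac{63493}{48}$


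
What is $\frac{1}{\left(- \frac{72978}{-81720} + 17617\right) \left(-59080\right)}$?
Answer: $- \frac{681}{708829146662} \approx -9.6074 \cdot 10^{-10}$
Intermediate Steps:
$\frac{1}{\left(- \frac{72978}{-81720} + 17617\right) \left(-59080\right)} = \frac{1}{\left(-72978\right) \left(- \frac{1}{81720}\right) + 17617} \left(- \frac{1}{59080}\right) = \frac{1}{\frac{12163}{13620} + 17617} \left(- \frac{1}{59080}\right) = \frac{1}{\frac{239955703}{13620}} \left(- \frac{1}{59080}\right) = \frac{13620}{239955703} \left(- \frac{1}{59080}\right) = - \frac{681}{708829146662}$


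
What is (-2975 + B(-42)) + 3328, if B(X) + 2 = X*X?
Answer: 2115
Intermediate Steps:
B(X) = -2 + X² (B(X) = -2 + X*X = -2 + X²)
(-2975 + B(-42)) + 3328 = (-2975 + (-2 + (-42)²)) + 3328 = (-2975 + (-2 + 1764)) + 3328 = (-2975 + 1762) + 3328 = -1213 + 3328 = 2115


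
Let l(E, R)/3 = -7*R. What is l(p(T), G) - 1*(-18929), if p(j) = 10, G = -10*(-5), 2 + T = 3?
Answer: 17879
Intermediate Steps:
T = 1 (T = -2 + 3 = 1)
G = 50
l(E, R) = -21*R (l(E, R) = 3*(-7*R) = -21*R)
l(p(T), G) - 1*(-18929) = -21*50 - 1*(-18929) = -1050 + 18929 = 17879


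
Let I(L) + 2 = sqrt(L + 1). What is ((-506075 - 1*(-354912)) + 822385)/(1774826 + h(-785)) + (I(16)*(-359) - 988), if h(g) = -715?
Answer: -478338748/1774111 - 359*sqrt(17) ≈ -1749.8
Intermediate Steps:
I(L) = -2 + sqrt(1 + L) (I(L) = -2 + sqrt(L + 1) = -2 + sqrt(1 + L))
((-506075 - 1*(-354912)) + 822385)/(1774826 + h(-785)) + (I(16)*(-359) - 988) = ((-506075 - 1*(-354912)) + 822385)/(1774826 - 715) + ((-2 + sqrt(1 + 16))*(-359) - 988) = ((-506075 + 354912) + 822385)/1774111 + ((-2 + sqrt(17))*(-359) - 988) = (-151163 + 822385)*(1/1774111) + ((718 - 359*sqrt(17)) - 988) = 671222*(1/1774111) + (-270 - 359*sqrt(17)) = 671222/1774111 + (-270 - 359*sqrt(17)) = -478338748/1774111 - 359*sqrt(17)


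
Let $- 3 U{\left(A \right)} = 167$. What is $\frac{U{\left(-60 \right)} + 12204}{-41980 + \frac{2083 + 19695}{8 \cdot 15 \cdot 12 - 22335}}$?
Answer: $- \frac{253839425}{877193878} \approx -0.28938$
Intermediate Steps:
$U{\left(A \right)} = - \frac{167}{3}$ ($U{\left(A \right)} = \left(- \frac{1}{3}\right) 167 = - \frac{167}{3}$)
$\frac{U{\left(-60 \right)} + 12204}{-41980 + \frac{2083 + 19695}{8 \cdot 15 \cdot 12 - 22335}} = \frac{- \frac{167}{3} + 12204}{-41980 + \frac{2083 + 19695}{8 \cdot 15 \cdot 12 - 22335}} = \frac{36445}{3 \left(-41980 + \frac{21778}{120 \cdot 12 - 22335}\right)} = \frac{36445}{3 \left(-41980 + \frac{21778}{1440 - 22335}\right)} = \frac{36445}{3 \left(-41980 + \frac{21778}{-20895}\right)} = \frac{36445}{3 \left(-41980 + 21778 \left(- \frac{1}{20895}\right)\right)} = \frac{36445}{3 \left(-41980 - \frac{21778}{20895}\right)} = \frac{36445}{3 \left(- \frac{877193878}{20895}\right)} = \frac{36445}{3} \left(- \frac{20895}{877193878}\right) = - \frac{253839425}{877193878}$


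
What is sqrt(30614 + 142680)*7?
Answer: 7*sqrt(173294) ≈ 2914.0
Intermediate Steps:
sqrt(30614 + 142680)*7 = sqrt(173294)*7 = 7*sqrt(173294)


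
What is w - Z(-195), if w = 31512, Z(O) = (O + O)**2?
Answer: -120588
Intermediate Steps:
Z(O) = 4*O**2 (Z(O) = (2*O)**2 = 4*O**2)
w - Z(-195) = 31512 - 4*(-195)**2 = 31512 - 4*38025 = 31512 - 1*152100 = 31512 - 152100 = -120588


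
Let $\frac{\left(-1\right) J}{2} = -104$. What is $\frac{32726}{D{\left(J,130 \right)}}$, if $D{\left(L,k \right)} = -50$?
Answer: $- \frac{16363}{25} \approx -654.52$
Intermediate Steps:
$J = 208$ ($J = \left(-2\right) \left(-104\right) = 208$)
$\frac{32726}{D{\left(J,130 \right)}} = \frac{32726}{-50} = 32726 \left(- \frac{1}{50}\right) = - \frac{16363}{25}$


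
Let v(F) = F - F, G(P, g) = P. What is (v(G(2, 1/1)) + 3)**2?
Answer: 9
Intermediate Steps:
v(F) = 0
(v(G(2, 1/1)) + 3)**2 = (0 + 3)**2 = 3**2 = 9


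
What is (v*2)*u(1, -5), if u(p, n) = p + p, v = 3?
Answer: 12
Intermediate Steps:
u(p, n) = 2*p
(v*2)*u(1, -5) = (3*2)*(2*1) = 6*2 = 12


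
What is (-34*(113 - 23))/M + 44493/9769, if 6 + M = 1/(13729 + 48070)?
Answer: 1863863851809/3622276817 ≈ 514.56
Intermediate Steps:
M = -370793/61799 (M = -6 + 1/(13729 + 48070) = -6 + 1/61799 = -370793/61799 ≈ -6.0000)
(-34*(113 - 23))/M + 44493/9769 = (-34*(113 - 23))/(-370793/61799) + 44493/9769 = -34*90*(-61799/370793) + 44493*(1/9769) = -3060*(-61799/370793) + 44493/9769 = 189104940/370793 + 44493/9769 = 1863863851809/3622276817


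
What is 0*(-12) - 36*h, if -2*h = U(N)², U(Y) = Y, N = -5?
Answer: 450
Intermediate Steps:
h = -25/2 (h = -½*(-5)² = -½*25 = -25/2 ≈ -12.500)
0*(-12) - 36*h = 0*(-12) - 36*(-25/2) = 0 + 450 = 450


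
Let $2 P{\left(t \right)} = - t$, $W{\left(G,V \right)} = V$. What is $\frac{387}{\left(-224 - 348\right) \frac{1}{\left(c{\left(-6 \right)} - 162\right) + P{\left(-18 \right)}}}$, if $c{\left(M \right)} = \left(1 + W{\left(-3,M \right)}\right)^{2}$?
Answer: $\frac{12384}{143} \approx 86.601$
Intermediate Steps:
$P{\left(t \right)} = - \frac{t}{2}$ ($P{\left(t \right)} = \frac{\left(-1\right) t}{2} = - \frac{t}{2}$)
$c{\left(M \right)} = \left(1 + M\right)^{2}$
$\frac{387}{\left(-224 - 348\right) \frac{1}{\left(c{\left(-6 \right)} - 162\right) + P{\left(-18 \right)}}} = \frac{387}{\left(-224 - 348\right) \frac{1}{\left(\left(1 - 6\right)^{2} - 162\right) - -9}} = \frac{387}{\left(-572\right) \frac{1}{\left(\left(-5\right)^{2} - 162\right) + 9}} = \frac{387}{\left(-572\right) \frac{1}{\left(25 - 162\right) + 9}} = \frac{387}{\left(-572\right) \frac{1}{-137 + 9}} = \frac{387}{\left(-572\right) \frac{1}{-128}} = \frac{387}{\left(-572\right) \left(- \frac{1}{128}\right)} = \frac{387}{\frac{143}{32}} = 387 \cdot \frac{32}{143} = \frac{12384}{143}$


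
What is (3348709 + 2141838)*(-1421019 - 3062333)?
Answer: -24616054873544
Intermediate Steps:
(3348709 + 2141838)*(-1421019 - 3062333) = 5490547*(-4483352) = -24616054873544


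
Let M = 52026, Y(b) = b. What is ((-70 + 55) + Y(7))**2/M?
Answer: 32/26013 ≈ 0.0012302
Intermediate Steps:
((-70 + 55) + Y(7))**2/M = ((-70 + 55) + 7)**2/52026 = (-15 + 7)**2*(1/52026) = (-8)**2*(1/52026) = 64*(1/52026) = 32/26013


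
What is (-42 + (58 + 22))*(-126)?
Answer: -4788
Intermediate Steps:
(-42 + (58 + 22))*(-126) = (-42 + 80)*(-126) = 38*(-126) = -4788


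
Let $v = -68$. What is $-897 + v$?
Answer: $-965$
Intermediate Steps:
$-897 + v = -897 - 68 = -965$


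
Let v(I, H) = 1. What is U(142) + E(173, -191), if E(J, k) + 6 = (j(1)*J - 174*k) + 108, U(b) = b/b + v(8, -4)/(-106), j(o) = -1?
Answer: 3515383/106 ≈ 33164.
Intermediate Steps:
U(b) = 105/106 (U(b) = b/b + 1/(-106) = 1 + 1*(-1/106) = 1 - 1/106 = 105/106)
E(J, k) = 102 - J - 174*k (E(J, k) = -6 + ((-J - 174*k) + 108) = -6 + (108 - J - 174*k) = 102 - J - 174*k)
U(142) + E(173, -191) = 105/106 + (102 - 1*173 - 174*(-191)) = 105/106 + (102 - 173 + 33234) = 105/106 + 33163 = 3515383/106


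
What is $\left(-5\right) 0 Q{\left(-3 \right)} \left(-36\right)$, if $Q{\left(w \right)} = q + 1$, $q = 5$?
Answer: $0$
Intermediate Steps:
$Q{\left(w \right)} = 6$ ($Q{\left(w \right)} = 5 + 1 = 6$)
$\left(-5\right) 0 Q{\left(-3 \right)} \left(-36\right) = \left(-5\right) 0 \cdot 6 \left(-36\right) = 0 \cdot 6 \left(-36\right) = 0 \left(-36\right) = 0$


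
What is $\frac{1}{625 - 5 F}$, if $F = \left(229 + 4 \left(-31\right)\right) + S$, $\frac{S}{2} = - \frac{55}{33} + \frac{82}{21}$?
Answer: $\frac{21}{1630} \approx 0.012883$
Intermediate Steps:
$S = \frac{94}{21}$ ($S = 2 \left(- \frac{55}{33} + \frac{82}{21}\right) = 2 \left(\left(-55\right) \frac{1}{33} + 82 \cdot \frac{1}{21}\right) = 2 \left(- \frac{5}{3} + \frac{82}{21}\right) = 2 \cdot \frac{47}{21} = \frac{94}{21} \approx 4.4762$)
$F = \frac{2299}{21}$ ($F = \left(229 + 4 \left(-31\right)\right) + \frac{94}{21} = \left(229 - 124\right) + \frac{94}{21} = 105 + \frac{94}{21} = \frac{2299}{21} \approx 109.48$)
$\frac{1}{625 - 5 F} = \frac{1}{625 - \frac{11495}{21}} = \frac{1}{\frac{1630}{21}} = \frac{21}{1630}$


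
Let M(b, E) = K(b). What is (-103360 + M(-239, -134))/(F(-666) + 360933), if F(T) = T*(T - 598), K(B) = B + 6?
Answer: -34531/400919 ≈ -0.086130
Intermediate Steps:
K(B) = 6 + B
M(b, E) = 6 + b
F(T) = T*(-598 + T)
(-103360 + M(-239, -134))/(F(-666) + 360933) = (-103360 + (6 - 239))/(-666*(-598 - 666) + 360933) = (-103360 - 233)/(-666*(-1264) + 360933) = -103593/(841824 + 360933) = -103593/1202757 = -103593*1/1202757 = -34531/400919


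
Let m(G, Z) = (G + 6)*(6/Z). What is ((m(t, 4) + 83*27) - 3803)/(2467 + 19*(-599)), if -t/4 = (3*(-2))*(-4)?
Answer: 1697/8914 ≈ 0.19037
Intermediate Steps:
t = -96 (t = -4*3*(-2)*(-4) = -(-24)*(-4) = -4*24 = -96)
m(G, Z) = 6*(6 + G)/Z (m(G, Z) = (6 + G)*(6/Z) = 6*(6 + G)/Z)
((m(t, 4) + 83*27) - 3803)/(2467 + 19*(-599)) = ((6*(6 - 96)/4 + 83*27) - 3803)/(2467 + 19*(-599)) = ((6*(¼)*(-90) + 2241) - 3803)/(2467 - 11381) = ((-135 + 2241) - 3803)/(-8914) = (2106 - 3803)*(-1/8914) = -1697*(-1/8914) = 1697/8914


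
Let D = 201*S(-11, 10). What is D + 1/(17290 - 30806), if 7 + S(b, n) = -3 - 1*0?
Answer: -27167161/13516 ≈ -2010.0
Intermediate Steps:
S(b, n) = -10 (S(b, n) = -7 + (-3 - 1*0) = -7 + (-3 + 0) = -7 - 3 = -10)
D = -2010 (D = 201*(-10) = -2010)
D + 1/(17290 - 30806) = -2010 + 1/(17290 - 30806) = -2010 + 1/(-13516) = -2010 - 1/13516 = -27167161/13516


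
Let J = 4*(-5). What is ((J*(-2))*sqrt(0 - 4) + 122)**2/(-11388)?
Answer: -707/949 - 4880*I/2847 ≈ -0.745 - 1.7141*I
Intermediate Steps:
J = -20
((J*(-2))*sqrt(0 - 4) + 122)**2/(-11388) = ((-20*(-2))*sqrt(0 - 4) + 122)**2/(-11388) = (40*sqrt(-4) + 122)**2*(-1/11388) = (40*(2*I) + 122)**2*(-1/11388) = (80*I + 122)**2*(-1/11388) = (122 + 80*I)**2*(-1/11388) = -(122 + 80*I)**2/11388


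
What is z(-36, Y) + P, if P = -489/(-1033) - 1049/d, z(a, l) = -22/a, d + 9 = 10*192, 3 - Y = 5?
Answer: 6343403/11844378 ≈ 0.53556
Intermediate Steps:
Y = -2 (Y = 3 - 1*5 = 3 - 5 = -2)
d = 1911 (d = -9 + 10*192 = -9 + 1920 = 1911)
P = -149138/1974063 (P = -489/(-1033) - 1049/1911 = -489*(-1/1033) - 1049*1/1911 = 489/1033 - 1049/1911 = -149138/1974063 ≈ -0.075549)
z(-36, Y) + P = -22/(-36) - 149138/1974063 = -22*(-1/36) - 149138/1974063 = 11/18 - 149138/1974063 = 6343403/11844378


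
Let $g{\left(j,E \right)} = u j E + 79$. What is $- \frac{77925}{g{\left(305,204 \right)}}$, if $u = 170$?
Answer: $- \frac{77925}{10577479} \approx -0.0073671$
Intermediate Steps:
$g{\left(j,E \right)} = 79 + 170 E j$ ($g{\left(j,E \right)} = 170 j E + 79 = 170 E j + 79 = 79 + 170 E j$)
$- \frac{77925}{g{\left(305,204 \right)}} = - \frac{77925}{79 + 170 \cdot 204 \cdot 305} = - \frac{77925}{79 + 10577400} = - \frac{77925}{10577479}$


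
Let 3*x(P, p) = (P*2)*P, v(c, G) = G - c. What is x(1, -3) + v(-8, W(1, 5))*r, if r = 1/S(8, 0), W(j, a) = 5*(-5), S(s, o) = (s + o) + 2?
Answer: -31/30 ≈ -1.0333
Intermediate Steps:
S(s, o) = 2 + o + s (S(s, o) = (o + s) + 2 = 2 + o + s)
W(j, a) = -25
x(P, p) = 2*P²/3 (x(P, p) = ((P*2)*P)/3 = ((2*P)*P)/3 = (2*P²)/3 = 2*P²/3)
r = ⅒ (r = 1/(2 + 0 + 8) = 1/10 = ⅒ ≈ 0.10000)
x(1, -3) + v(-8, W(1, 5))*r = (⅔)*1² + (-25 - 1*(-8))*(⅒) = (⅔)*1 + (-25 + 8)*(⅒) = ⅔ - 17*⅒ = ⅔ - 17/10 = -31/30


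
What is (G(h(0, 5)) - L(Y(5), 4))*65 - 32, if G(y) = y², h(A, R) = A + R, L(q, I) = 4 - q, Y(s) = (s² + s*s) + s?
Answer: 4908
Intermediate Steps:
Y(s) = s + 2*s² (Y(s) = (s² + s²) + s = 2*s² + s = s + 2*s²)
(G(h(0, 5)) - L(Y(5), 4))*65 - 32 = ((0 + 5)² - (4 - 5*(1 + 2*5)))*65 - 32 = (5² - (4 - 5*(1 + 10)))*65 - 32 = (25 - (4 - 5*11))*65 - 32 = (25 - (4 - 1*55))*65 - 32 = (25 - (4 - 55))*65 - 32 = (25 - 1*(-51))*65 - 32 = (25 + 51)*65 - 32 = 76*65 - 32 = 4940 - 32 = 4908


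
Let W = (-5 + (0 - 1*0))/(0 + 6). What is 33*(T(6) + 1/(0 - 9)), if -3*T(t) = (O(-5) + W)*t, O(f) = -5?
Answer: 1144/3 ≈ 381.33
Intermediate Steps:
W = -5/6 (W = (-5 + (0 + 0))/6 = (-5 + 0)*(1/6) = -5*1/6 = -5/6 ≈ -0.83333)
T(t) = 35*t/18 (T(t) = -(-5 - 5/6)*t/3 = -(-35)*t/18 = 35*t/18)
33*(T(6) + 1/(0 - 9)) = 33*((35/18)*6 + 1/(0 - 9)) = 33*(35/3 + 1/(-9)) = 33*(35/3 - 1/9) = 33*(104/9) = 1144/3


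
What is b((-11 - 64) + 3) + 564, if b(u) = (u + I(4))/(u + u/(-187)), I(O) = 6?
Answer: 1260905/2232 ≈ 564.92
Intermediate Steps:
b(u) = 187*(6 + u)/(186*u) (b(u) = (u + 6)/(u + u/(-187)) = (6 + u)/(u + u*(-1/187)) = (6 + u)/(u - u/187) = (6 + u)/((186*u/187)) = (6 + u)*(187/(186*u)) = 187*(6 + u)/(186*u))
b((-11 - 64) + 3) + 564 = 187*(6 + ((-11 - 64) + 3))/(186*((-11 - 64) + 3)) + 564 = 187*(6 + (-75 + 3))/(186*(-75 + 3)) + 564 = (187/186)*(6 - 72)/(-72) + 564 = (187/186)*(-1/72)*(-66) + 564 = 2057/2232 + 564 = 1260905/2232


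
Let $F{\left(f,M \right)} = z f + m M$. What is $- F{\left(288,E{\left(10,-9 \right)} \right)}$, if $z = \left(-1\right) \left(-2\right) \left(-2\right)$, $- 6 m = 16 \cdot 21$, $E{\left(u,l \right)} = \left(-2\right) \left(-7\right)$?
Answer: $1936$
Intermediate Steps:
$E{\left(u,l \right)} = 14$
$m = -56$ ($m = - \frac{16 \cdot 21}{6} = \left(- \frac{1}{6}\right) 336 = -56$)
$z = -4$ ($z = 2 \left(-2\right) = -4$)
$F{\left(f,M \right)} = - 56 M - 4 f$ ($F{\left(f,M \right)} = - 4 f - 56 M = - 56 M - 4 f$)
$- F{\left(288,E{\left(10,-9 \right)} \right)} = - (\left(-56\right) 14 - 1152) = - (-784 - 1152) = \left(-1\right) \left(-1936\right) = 1936$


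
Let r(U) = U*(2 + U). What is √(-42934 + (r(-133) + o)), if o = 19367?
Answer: 32*I*√6 ≈ 78.384*I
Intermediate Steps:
√(-42934 + (r(-133) + o)) = √(-42934 + (-133*(2 - 133) + 19367)) = √(-42934 + (-133*(-131) + 19367)) = √(-42934 + (17423 + 19367)) = √(-42934 + 36790) = √(-6144) = 32*I*√6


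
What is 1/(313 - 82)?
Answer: 1/231 ≈ 0.0043290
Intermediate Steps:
1/(313 - 82) = 1/231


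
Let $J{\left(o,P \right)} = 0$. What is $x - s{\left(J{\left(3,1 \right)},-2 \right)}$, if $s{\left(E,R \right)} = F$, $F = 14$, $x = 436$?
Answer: $422$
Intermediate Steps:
$s{\left(E,R \right)} = 14$
$x - s{\left(J{\left(3,1 \right)},-2 \right)} = 436 - 14 = 422$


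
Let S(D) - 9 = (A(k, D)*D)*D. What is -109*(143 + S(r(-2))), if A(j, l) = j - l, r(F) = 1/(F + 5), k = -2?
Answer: -446573/27 ≈ -16540.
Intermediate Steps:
r(F) = 1/(5 + F)
S(D) = 9 + D**2*(-2 - D) (S(D) = 9 + ((-2 - D)*D)*D = 9 + (D*(-2 - D))*D = 9 + D**2*(-2 - D))
-109*(143 + S(r(-2))) = -109*(143 + (9 - (1/(5 - 2))**2*(2 + 1/(5 - 2)))) = -109*(143 + (9 - (1/3)**2*(2 + 1/3))) = -109*(143 + (9 - 1*1/9*7/3)) = -109*(143 + (9 - 7/27)) = -109*(143 + 236/27) = -109*4097/27 = -446573/27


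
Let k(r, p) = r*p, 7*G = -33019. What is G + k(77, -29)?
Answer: -6950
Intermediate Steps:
G = -4717 (G = (⅐)*(-33019) = -4717)
k(r, p) = p*r
G + k(77, -29) = -4717 - 29*77 = -4717 - 2233 = -6950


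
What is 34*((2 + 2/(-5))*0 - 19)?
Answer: -646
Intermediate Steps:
34*((2 + 2/(-5))*0 - 19) = 34*((2 + 2*(-⅕))*0 - 19) = 34*((2 - ⅖)*0 - 19) = 34*((8/5)*0 - 19) = 34*(0 - 19) = 34*(-19) = -646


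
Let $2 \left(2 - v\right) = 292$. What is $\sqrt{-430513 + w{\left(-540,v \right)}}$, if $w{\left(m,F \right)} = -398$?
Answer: $3 i \sqrt{47879} \approx 656.44 i$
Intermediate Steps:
$v = -144$ ($v = 2 - 146 = -144$)
$\sqrt{-430513 + w{\left(-540,v \right)}} = \sqrt{-430513 - 398} = \sqrt{-430911} = 3 i \sqrt{47879}$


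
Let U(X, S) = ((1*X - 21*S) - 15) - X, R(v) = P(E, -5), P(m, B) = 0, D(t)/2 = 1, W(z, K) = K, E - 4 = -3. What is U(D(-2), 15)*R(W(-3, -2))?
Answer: 0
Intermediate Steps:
E = 1 (E = 4 - 3 = 1)
D(t) = 2 (D(t) = 2*1 = 2)
R(v) = 0
U(X, S) = -15 - 21*S (U(X, S) = ((X - 21*S) - 15) - X = (-15 + X - 21*S) - X = -15 - 21*S)
U(D(-2), 15)*R(W(-3, -2)) = (-15 - 21*15)*0 = (-15 - 315)*0 = -330*0 = 0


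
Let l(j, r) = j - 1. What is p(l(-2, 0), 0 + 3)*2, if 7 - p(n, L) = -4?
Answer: 22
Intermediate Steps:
l(j, r) = -1 + j
p(n, L) = 11 (p(n, L) = 7 - 1*(-4) = 7 + 4 = 11)
p(l(-2, 0), 0 + 3)*2 = 11*2 = 22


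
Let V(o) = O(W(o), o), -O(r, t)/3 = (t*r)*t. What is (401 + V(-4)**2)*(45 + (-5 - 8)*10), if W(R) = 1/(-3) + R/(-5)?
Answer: -383673/5 ≈ -76735.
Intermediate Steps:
W(R) = -1/3 - R/5 (W(R) = 1*(-1/3) + R*(-1/5) = -1/3 - R/5)
O(r, t) = -3*r*t**2 (O(r, t) = -3*t*r*t = -3*r*t*t = -3*r*t**2)
V(o) = -3*o**2*(-1/3 - o/5) (V(o) = -3*(-1/3 - o/5)*o**2 = -3*o**2*(-1/3 - o/5))
(401 + V(-4)**2)*(45 + (-5 - 8)*10) = (401 + ((1/5)*(-4)**2*(5 + 3*(-4)))**2)*(45 + (-5 - 8)*10) = (401 + ((1/5)*16*(5 - 12))**2)*(45 - 13*10) = (401 + ((1/5)*16*(-7))**2)*(45 - 130) = (401 + (-112/5)**2)*(-85) = (401 + 12544/25)*(-85) = (22569/25)*(-85) = -383673/5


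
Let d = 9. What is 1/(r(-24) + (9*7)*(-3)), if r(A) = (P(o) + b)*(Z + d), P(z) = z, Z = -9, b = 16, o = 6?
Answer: -1/189 ≈ -0.0052910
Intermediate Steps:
r(A) = 0 (r(A) = (6 + 16)*(-9 + 9) = 22*0 = 0)
1/(r(-24) + (9*7)*(-3)) = 1/(0 + (9*7)*(-3)) = 1/(0 + 63*(-3)) = 1/(0 - 189) = 1/(-189) = -1/189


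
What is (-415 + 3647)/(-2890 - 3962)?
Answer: -808/1713 ≈ -0.47169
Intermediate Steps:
(-415 + 3647)/(-2890 - 3962) = 3232/(-6852) = 3232*(-1/6852) = -808/1713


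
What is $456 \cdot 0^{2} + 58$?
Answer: $58$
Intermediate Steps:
$456 \cdot 0^{2} + 58 = 456 \cdot 0 + 58 = 0 + 58 = 58$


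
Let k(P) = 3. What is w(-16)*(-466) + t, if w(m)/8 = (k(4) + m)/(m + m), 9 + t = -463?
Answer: -3973/2 ≈ -1986.5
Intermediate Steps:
t = -472 (t = -9 - 463 = -472)
w(m) = 4*(3 + m)/m (w(m) = 8*((3 + m)/(m + m)) = 8*((3 + m)/((2*m))) = 8*((3 + m)*(1/(2*m))) = 8*((3 + m)/(2*m)) = 4*(3 + m)/m)
w(-16)*(-466) + t = (4 + 12/(-16))*(-466) - 472 = (4 + 12*(-1/16))*(-466) - 472 = (4 - 3/4)*(-466) - 472 = (13/4)*(-466) - 472 = -3029/2 - 472 = -3973/2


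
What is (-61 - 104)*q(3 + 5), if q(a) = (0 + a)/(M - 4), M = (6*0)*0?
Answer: 330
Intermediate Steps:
M = 0 (M = 0*0 = 0)
q(a) = -a/4 (q(a) = (0 + a)/(0 - 4) = a/(-4) = a*(-¼) = -a/4)
(-61 - 104)*q(3 + 5) = (-61 - 104)*(-(3 + 5)/4) = -(-165)*8/4 = -165*(-2) = 330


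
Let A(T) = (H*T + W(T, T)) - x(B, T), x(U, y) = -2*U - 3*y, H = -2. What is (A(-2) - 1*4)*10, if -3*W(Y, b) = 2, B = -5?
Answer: -500/3 ≈ -166.67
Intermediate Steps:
W(Y, b) = -⅔ (W(Y, b) = -⅓*2 = -⅔)
x(U, y) = -3*y - 2*U
A(T) = -32/3 + T (A(T) = (-2*T - ⅔) - (-3*T - 2*(-5)) = (-⅔ - 2*T) - (-3*T + 10) = (-⅔ - 2*T) - (10 - 3*T) = (-⅔ - 2*T) + (-10 + 3*T) = -32/3 + T)
(A(-2) - 1*4)*10 = ((-32/3 - 2) - 1*4)*10 = (-38/3 - 4)*10 = -50/3*10 = -500/3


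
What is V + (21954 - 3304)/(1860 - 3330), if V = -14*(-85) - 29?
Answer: 168802/147 ≈ 1148.3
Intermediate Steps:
V = 1161 (V = 1190 - 29 = 1161)
V + (21954 - 3304)/(1860 - 3330) = 1161 + (21954 - 3304)/(1860 - 3330) = 1161 + 18650/(-1470) = 1161 + 18650*(-1/1470) = 1161 - 1865/147 = 168802/147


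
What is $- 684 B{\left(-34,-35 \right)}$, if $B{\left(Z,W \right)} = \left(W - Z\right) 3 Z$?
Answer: $-69768$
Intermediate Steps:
$B{\left(Z,W \right)} = Z \left(- 3 Z + 3 W\right)$ ($B{\left(Z,W \right)} = \left(- 3 Z + 3 W\right) Z = Z \left(- 3 Z + 3 W\right)$)
$- 684 B{\left(-34,-35 \right)} = - 684 \cdot 3 \left(-34\right) \left(-35 - -34\right) = - 684 \cdot 3 \left(-34\right) \left(-35 + 34\right) = - 684 \cdot 3 \left(-34\right) \left(-1\right) = \left(-684\right) 102 = -69768$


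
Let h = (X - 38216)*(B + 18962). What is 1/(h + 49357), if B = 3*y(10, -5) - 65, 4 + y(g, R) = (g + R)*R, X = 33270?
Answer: -1/92984903 ≈ -1.0754e-8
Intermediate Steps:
y(g, R) = -4 + R*(R + g) (y(g, R) = -4 + (g + R)*R = -4 + (R + g)*R = -4 + R*(R + g))
B = -152 (B = 3*(-4 + (-5)² - 5*10) - 65 = 3*(-4 + 25 - 50) - 65 = 3*(-29) - 65 = -87 - 65 = -152)
h = -93034260 (h = (33270 - 38216)*(-152 + 18962) = -4946*18810 = -93034260)
1/(h + 49357) = 1/(-93034260 + 49357) = 1/(-92984903) = -1/92984903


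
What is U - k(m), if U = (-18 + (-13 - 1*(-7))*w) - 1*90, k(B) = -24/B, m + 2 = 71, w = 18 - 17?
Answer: -2614/23 ≈ -113.65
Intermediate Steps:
w = 1
m = 69 (m = -2 + 71 = 69)
U = -114 (U = (-18 + (-13 - 1*(-7))*1) - 1*90 = (-18 + (-13 + 7)*1) - 90 = (-18 - 6*1) - 90 = (-18 - 6) - 90 = -24 - 90 = -114)
U - k(m) = -114 - (-24)/69 = -114 - 1*(-8/23) = -114 + 8/23 = -2614/23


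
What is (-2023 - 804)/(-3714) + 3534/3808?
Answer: 5972623/3535728 ≈ 1.6892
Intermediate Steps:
(-2023 - 804)/(-3714) + 3534/3808 = -2827*(-1/3714) + 3534*(1/3808) = 2827/3714 + 1767/1904 = 5972623/3535728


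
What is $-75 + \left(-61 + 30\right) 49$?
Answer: $-1594$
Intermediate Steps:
$-75 + \left(-61 + 30\right) 49 = -75 - 1519 = -1594$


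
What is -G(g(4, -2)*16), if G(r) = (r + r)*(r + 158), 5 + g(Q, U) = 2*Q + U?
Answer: -5568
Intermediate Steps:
g(Q, U) = -5 + U + 2*Q (g(Q, U) = -5 + (2*Q + U) = -5 + (U + 2*Q) = -5 + U + 2*Q)
G(r) = 2*r*(158 + r) (G(r) = (2*r)*(158 + r) = 2*r*(158 + r))
-G(g(4, -2)*16) = -2*(-5 - 2 + 2*4)*16*(158 + (-5 - 2 + 2*4)*16) = -2*(-5 - 2 + 8)*16*(158 + (-5 - 2 + 8)*16) = -2*1*16*(158 + 1*16) = -2*16*(158 + 16) = -2*16*174 = -1*5568 = -5568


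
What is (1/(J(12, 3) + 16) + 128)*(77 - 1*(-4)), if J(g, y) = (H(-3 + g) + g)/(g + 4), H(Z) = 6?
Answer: 1421064/137 ≈ 10373.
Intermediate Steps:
J(g, y) = (6 + g)/(4 + g) (J(g, y) = (6 + g)/(g + 4) = (6 + g)/(4 + g))
(1/(J(12, 3) + 16) + 128)*(77 - 1*(-4)) = (1/((6 + 12)/(4 + 12) + 16) + 128)*(77 - 1*(-4)) = (1/(18/16 + 16) + 128)*(77 + 4) = (1/((1/16)*18 + 16) + 128)*81 = (1/(9/8 + 16) + 128)*81 = (1/(137/8) + 128)*81 = (8/137 + 128)*81 = (17544/137)*81 = 1421064/137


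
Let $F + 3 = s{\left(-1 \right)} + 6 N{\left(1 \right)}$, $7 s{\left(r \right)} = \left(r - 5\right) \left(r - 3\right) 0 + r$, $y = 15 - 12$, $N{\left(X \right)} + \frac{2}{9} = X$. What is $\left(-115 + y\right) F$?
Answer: $- \frac{512}{3} \approx -170.67$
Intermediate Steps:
$N{\left(X \right)} = - \frac{2}{9} + X$
$y = 3$ ($y = 15 - 12 = 3$)
$s{\left(r \right)} = \frac{r}{7}$ ($s{\left(r \right)} = \frac{\left(r - 5\right) \left(r - 3\right) 0 + r}{7} = \frac{\left(-5 + r\right) \left(-3 + r\right) 0 + r}{7} = \frac{0 + r}{7} = \frac{r}{7}$)
$F = \frac{32}{21}$ ($F = -3 + \left(\frac{1}{7} \left(-1\right) + 6 \left(- \frac{2}{9} + 1\right)\right) = -3 + \left(- \frac{1}{7} + 6 \cdot \frac{7}{9}\right) = -3 + \left(- \frac{1}{7} + \frac{14}{3}\right) = -3 + \frac{95}{21} = \frac{32}{21} \approx 1.5238$)
$\left(-115 + y\right) F = \left(-115 + 3\right) \frac{32}{21} = \left(-112\right) \frac{32}{21} = - \frac{512}{3}$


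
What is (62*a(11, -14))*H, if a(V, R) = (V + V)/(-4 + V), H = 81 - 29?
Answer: 70928/7 ≈ 10133.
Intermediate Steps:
H = 52
a(V, R) = 2*V/(-4 + V) (a(V, R) = (2*V)/(-4 + V) = 2*V/(-4 + V))
(62*a(11, -14))*H = (62*(2*11/(-4 + 11)))*52 = (62*(2*11/7))*52 = (62*(2*11*(⅐)))*52 = (62*(22/7))*52 = (1364/7)*52 = 70928/7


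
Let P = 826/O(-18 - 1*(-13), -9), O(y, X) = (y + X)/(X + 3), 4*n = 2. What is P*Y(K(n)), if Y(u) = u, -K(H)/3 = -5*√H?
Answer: 2655*√2 ≈ 3754.7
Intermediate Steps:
n = ½ (n = (¼)*2 = ½ ≈ 0.50000)
K(H) = 15*√H (K(H) = -(-15)*√H = 15*√H)
O(y, X) = (X + y)/(3 + X)
P = 354 (P = 826/(((-9 + (-18 - 1*(-13)))/(3 - 9))) = 826/(((-9 + (-18 + 13))/(-6))) = 826/((-(-9 - 5)/6)) = 826/((-⅙*(-14))) = 826/(7/3) = 826*(3/7) = 354)
P*Y(K(n)) = 354*(15*√(½)) = 354*(15*(√2/2)) = 354*(15*√2/2) = 2655*√2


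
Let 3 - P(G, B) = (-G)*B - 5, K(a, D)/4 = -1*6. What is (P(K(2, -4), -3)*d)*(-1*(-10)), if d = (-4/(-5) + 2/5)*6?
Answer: 5760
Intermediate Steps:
K(a, D) = -24 (K(a, D) = 4*(-1*6) = 4*(-6) = -24)
d = 36/5 (d = (-4*(-1/5) + 2*(1/5))*6 = (4/5 + 2/5)*6 = (6/5)*6 = 36/5 ≈ 7.2000)
P(G, B) = 8 + B*G (P(G, B) = 3 - ((-G)*B - 5) = 3 - (-B*G - 5) = 3 - (-5 - B*G) = 3 + (5 + B*G) = 8 + B*G)
(P(K(2, -4), -3)*d)*(-1*(-10)) = ((8 - 3*(-24))*(36/5))*(-1*(-10)) = ((8 + 72)*(36/5))*10 = (80*(36/5))*10 = 576*10 = 5760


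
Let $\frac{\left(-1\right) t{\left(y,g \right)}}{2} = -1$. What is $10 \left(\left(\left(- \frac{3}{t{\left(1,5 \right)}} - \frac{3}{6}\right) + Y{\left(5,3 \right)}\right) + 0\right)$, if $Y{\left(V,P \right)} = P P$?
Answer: $70$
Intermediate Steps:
$Y{\left(V,P \right)} = P^{2}$
$t{\left(y,g \right)} = 2$ ($t{\left(y,g \right)} = \left(-2\right) \left(-1\right) = 2$)
$10 \left(\left(\left(- \frac{3}{t{\left(1,5 \right)}} - \frac{3}{6}\right) + Y{\left(5,3 \right)}\right) + 0\right) = 10 \left(\left(\left(- \frac{3}{2} - \frac{3}{6}\right) + 3^{2}\right) + 0\right) = 10 \left(\left(\left(\left(-3\right) \frac{1}{2} - \frac{1}{2}\right) + 9\right) + 0\right) = 10 \left(\left(\left(- \frac{3}{2} - \frac{1}{2}\right) + 9\right) + 0\right) = 10 \left(\left(-2 + 9\right) + 0\right) = 10 \left(7 + 0\right) = 10 \cdot 7 = 70$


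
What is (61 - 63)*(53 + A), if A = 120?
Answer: -346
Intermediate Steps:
(61 - 63)*(53 + A) = (61 - 63)*(53 + 120) = -2*173 = -346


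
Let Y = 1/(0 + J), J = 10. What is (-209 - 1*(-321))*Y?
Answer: 56/5 ≈ 11.200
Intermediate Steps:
Y = 1/10 (Y = 1/(0 + 10) = 1/10 ≈ 0.10000)
(-209 - 1*(-321))*Y = (-209 - 1*(-321))*(1/10) = (-209 + 321)*(1/10) = 112*(1/10) = 56/5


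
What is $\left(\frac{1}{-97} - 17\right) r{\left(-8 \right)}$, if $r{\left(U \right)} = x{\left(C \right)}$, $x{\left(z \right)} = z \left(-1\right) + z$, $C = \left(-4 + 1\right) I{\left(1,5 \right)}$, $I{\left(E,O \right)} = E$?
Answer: $0$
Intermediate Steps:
$C = -3$ ($C = \left(-4 + 1\right) 1 = \left(-3\right) 1 = -3$)
$x{\left(z \right)} = 0$ ($x{\left(z \right)} = - z + z = 0$)
$r{\left(U \right)} = 0$
$\left(\frac{1}{-97} - 17\right) r{\left(-8 \right)} = \left(\frac{1}{-97} - 17\right) 0 = \left(- \frac{1}{97} - 17\right) 0 = \left(- \frac{1650}{97}\right) 0 = 0$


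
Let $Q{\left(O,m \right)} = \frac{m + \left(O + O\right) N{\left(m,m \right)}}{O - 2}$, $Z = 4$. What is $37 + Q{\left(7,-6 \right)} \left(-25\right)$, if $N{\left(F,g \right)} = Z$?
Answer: $-213$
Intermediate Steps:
$N{\left(F,g \right)} = 4$
$Q{\left(O,m \right)} = \frac{m + 8 O}{-2 + O}$ ($Q{\left(O,m \right)} = \frac{m + \left(O + O\right) 4}{O - 2} = \frac{m + 2 O 4}{-2 + O} = \frac{m + 8 O}{-2 + O}$)
$37 + Q{\left(7,-6 \right)} \left(-25\right) = 37 + \frac{-6 + 8 \cdot 7}{-2 + 7} \left(-25\right) = 37 + \frac{-6 + 56}{5} \left(-25\right) = 37 + \frac{1}{5} \cdot 50 \left(-25\right) = 37 + 10 \left(-25\right) = 37 - 250 = -213$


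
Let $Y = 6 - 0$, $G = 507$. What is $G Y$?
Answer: $3042$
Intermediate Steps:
$Y = 6$ ($Y = 6 + 0 = 6$)
$G Y = 507 \cdot 6 = 3042$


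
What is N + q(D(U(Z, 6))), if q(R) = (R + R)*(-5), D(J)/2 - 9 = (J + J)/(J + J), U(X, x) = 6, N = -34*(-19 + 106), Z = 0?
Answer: -3158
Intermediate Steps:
N = -2958 (N = -34*87 = -2958)
D(J) = 20 (D(J) = 18 + 2*((J + J)/(J + J)) = 18 + 2*((2*J)/((2*J))) = 18 + 2*((2*J)*(1/(2*J))) = 18 + 2*1 = 18 + 2 = 20)
q(R) = -10*R (q(R) = (2*R)*(-5) = -10*R)
N + q(D(U(Z, 6))) = -2958 - 10*20 = -2958 - 200 = -3158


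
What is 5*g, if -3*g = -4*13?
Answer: 260/3 ≈ 86.667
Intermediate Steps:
g = 52/3 (g = -(-4)*13/3 = -1/3*(-52) = 52/3 ≈ 17.333)
5*g = 5*(52/3) = 260/3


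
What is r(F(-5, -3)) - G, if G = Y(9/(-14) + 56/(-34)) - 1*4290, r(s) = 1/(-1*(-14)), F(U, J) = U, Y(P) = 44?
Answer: 59445/14 ≈ 4246.1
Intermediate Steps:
r(s) = 1/14
G = -4246 (G = 44 - 1*4290 = 44 - 4290 = -4246)
r(F(-5, -3)) - G = 1/14 - 1*(-4246) = 1/14 + 4246 = 59445/14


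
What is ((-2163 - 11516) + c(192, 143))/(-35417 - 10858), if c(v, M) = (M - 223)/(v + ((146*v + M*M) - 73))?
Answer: 16619987/56224125 ≈ 0.29560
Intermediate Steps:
c(v, M) = (-223 + M)/(-73 + M² + 147*v) (c(v, M) = (-223 + M)/(v + ((146*v + M²) - 73)) = (-223 + M)/(v + ((M² + 146*v) - 73)) = (-223 + M)/(v + (-73 + M² + 146*v)) = (-223 + M)/(-73 + M² + 147*v))
((-2163 - 11516) + c(192, 143))/(-35417 - 10858) = ((-2163 - 11516) + (-223 + 143)/(-73 + 143² + 147*192))/(-35417 - 10858) = (-13679 - 80/(-73 + 20449 + 28224))/(-46275) = (-13679 - 80/48600)*(-1/46275) = (-13679 + (1/48600)*(-80))*(-1/46275) = (-13679 - 2/1215)*(-1/46275) = -16619987/1215*(-1/46275) = 16619987/56224125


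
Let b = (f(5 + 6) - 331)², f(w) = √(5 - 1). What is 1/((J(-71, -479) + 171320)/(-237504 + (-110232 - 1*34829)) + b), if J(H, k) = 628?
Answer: 382565/41409046217 ≈ 9.2387e-6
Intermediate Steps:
f(w) = 2 (f(w) = √4 = 2)
b = 108241 (b = (2 - 331)² = (-329)² = 108241)
1/((J(-71, -479) + 171320)/(-237504 + (-110232 - 1*34829)) + b) = 1/((628 + 171320)/(-237504 + (-110232 - 1*34829)) + 108241) = 1/(171948/(-237504 + (-110232 - 34829)) + 108241) = 1/(171948/(-237504 - 145061) + 108241) = 1/(171948/(-382565) + 108241) = 1/(171948*(-1/382565) + 108241) = 1/(-171948/382565 + 108241) = 1/(41409046217/382565) = 382565/41409046217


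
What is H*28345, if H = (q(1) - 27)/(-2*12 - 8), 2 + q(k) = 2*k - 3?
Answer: 425175/16 ≈ 26573.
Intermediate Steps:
q(k) = -5 + 2*k (q(k) = -2 + (2*k - 3) = -2 + (-3 + 2*k) = -5 + 2*k)
H = 15/16 (H = ((-5 + 2*1) - 27)/(-2*12 - 8) = ((-5 + 2) - 27)/(-24 - 8) = (-3 - 27)/(-32) = -30*(-1/32) = 15/16 ≈ 0.93750)
H*28345 = (15/16)*28345 = 425175/16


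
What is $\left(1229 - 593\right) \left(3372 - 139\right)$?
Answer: $2056188$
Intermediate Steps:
$\left(1229 - 593\right) \left(3372 - 139\right) = 636 \cdot 3233 = 2056188$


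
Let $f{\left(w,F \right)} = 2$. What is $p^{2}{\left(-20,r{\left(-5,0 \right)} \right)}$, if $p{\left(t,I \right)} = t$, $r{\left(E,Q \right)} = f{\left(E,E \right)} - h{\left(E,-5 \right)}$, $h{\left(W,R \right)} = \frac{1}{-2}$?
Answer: $400$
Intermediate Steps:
$h{\left(W,R \right)} = - \frac{1}{2}$
$r{\left(E,Q \right)} = \frac{5}{2}$ ($r{\left(E,Q \right)} = 2 - - \frac{1}{2} = 2 + \frac{1}{2} = \frac{5}{2}$)
$p^{2}{\left(-20,r{\left(-5,0 \right)} \right)} = \left(-20\right)^{2} = 400$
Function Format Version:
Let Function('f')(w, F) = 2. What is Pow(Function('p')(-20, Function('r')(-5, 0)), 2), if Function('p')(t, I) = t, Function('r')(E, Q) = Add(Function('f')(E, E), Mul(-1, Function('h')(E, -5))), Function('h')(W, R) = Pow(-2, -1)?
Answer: 400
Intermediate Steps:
Function('h')(W, R) = Rational(-1, 2)
Function('r')(E, Q) = Rational(5, 2) (Function('r')(E, Q) = Add(2, Mul(-1, Rational(-1, 2))) = Add(2, Rational(1, 2)) = Rational(5, 2))
Pow(Function('p')(-20, Function('r')(-5, 0)), 2) = Pow(-20, 2) = 400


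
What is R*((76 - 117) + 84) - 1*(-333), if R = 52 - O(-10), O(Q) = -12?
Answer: 3085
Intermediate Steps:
R = 64 (R = 52 - 1*(-12) = 52 + 12 = 64)
R*((76 - 117) + 84) - 1*(-333) = 64*((76 - 117) + 84) - 1*(-333) = 64*(-41 + 84) + 333 = 64*43 + 333 = 2752 + 333 = 3085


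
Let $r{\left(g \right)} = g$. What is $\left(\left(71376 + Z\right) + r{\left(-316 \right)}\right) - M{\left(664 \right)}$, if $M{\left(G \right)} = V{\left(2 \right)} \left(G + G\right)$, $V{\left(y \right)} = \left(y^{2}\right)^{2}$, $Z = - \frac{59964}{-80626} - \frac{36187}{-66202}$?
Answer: $\frac{132941770344407}{2668801226} \approx 49813.0$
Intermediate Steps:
$Z = \frac{3443674895}{2668801226}$ ($Z = \left(-59964\right) \left(- \frac{1}{80626}\right) - - \frac{36187}{66202} = \frac{29982}{40313} + \frac{36187}{66202} = \frac{3443674895}{2668801226} \approx 1.2903$)
$V{\left(y \right)} = y^{4}$
$M{\left(G \right)} = 32 G$ ($M{\left(G \right)} = 2^{4} \left(G + G\right) = 16 \cdot 2 G = 32 G$)
$\left(\left(71376 + Z\right) + r{\left(-316 \right)}\right) - M{\left(664 \right)} = \left(\left(71376 + \frac{3443674895}{2668801226}\right) - 316\right) - 32 \cdot 664 = \left(\frac{190491799981871}{2668801226} - 316\right) - 21248 = \frac{189648458794455}{2668801226} - 21248 = \frac{132941770344407}{2668801226}$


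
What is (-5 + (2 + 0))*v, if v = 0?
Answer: 0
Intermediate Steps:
(-5 + (2 + 0))*v = (-5 + (2 + 0))*0 = (-5 + 2)*0 = -3*0 = 0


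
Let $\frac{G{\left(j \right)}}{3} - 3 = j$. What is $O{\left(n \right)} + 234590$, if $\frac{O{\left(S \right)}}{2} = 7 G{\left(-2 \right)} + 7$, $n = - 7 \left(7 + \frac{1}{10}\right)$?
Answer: $234646$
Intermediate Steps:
$n = - \frac{497}{10}$ ($n = - 7 \left(7 + \frac{1}{10}\right) = \left(-7\right) \frac{71}{10} = - \frac{497}{10} \approx -49.7$)
$G{\left(j \right)} = 9 + 3 j$
$O{\left(S \right)} = 56$ ($O{\left(S \right)} = 2 \left(7 \left(9 + 3 \left(-2\right)\right) + 7\right) = 2 \left(7 \left(9 - 6\right) + 7\right) = 2 \left(7 \cdot 3 + 7\right) = 2 \left(21 + 7\right) = 2 \cdot 28 = 56$)
$O{\left(n \right)} + 234590 = 56 + 234590 = 234646$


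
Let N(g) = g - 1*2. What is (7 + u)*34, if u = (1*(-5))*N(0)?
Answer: 578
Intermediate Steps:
N(g) = -2 + g (N(g) = g - 2 = -2 + g)
u = 10 (u = (1*(-5))*(-2 + 0) = -5*(-2) = 10)
(7 + u)*34 = (7 + 10)*34 = 17*34 = 578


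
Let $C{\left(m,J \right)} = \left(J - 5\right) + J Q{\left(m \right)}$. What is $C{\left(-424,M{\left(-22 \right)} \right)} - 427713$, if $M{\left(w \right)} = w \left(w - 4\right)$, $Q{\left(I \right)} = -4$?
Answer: $-429434$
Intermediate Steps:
$M{\left(w \right)} = w \left(-4 + w\right)$
$C{\left(m,J \right)} = -5 - 3 J$ ($C{\left(m,J \right)} = \left(J - 5\right) + J \left(-4\right) = \left(-5 + J\right) - 4 J = -5 - 3 J$)
$C{\left(-424,M{\left(-22 \right)} \right)} - 427713 = \left(-5 - 3 \left(- 22 \left(-4 - 22\right)\right)\right) - 427713 = \left(-5 - 3 \left(\left(-22\right) \left(-26\right)\right)\right) - 427713 = \left(-5 - 1716\right) - 427713 = -1721 - 427713 = -429434$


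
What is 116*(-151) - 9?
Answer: -17525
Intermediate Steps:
116*(-151) - 9 = -17516 - 9 = -17525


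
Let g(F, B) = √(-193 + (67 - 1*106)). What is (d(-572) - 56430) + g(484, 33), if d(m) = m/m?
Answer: -56429 + 2*I*√58 ≈ -56429.0 + 15.232*I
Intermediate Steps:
g(F, B) = 2*I*√58 (g(F, B) = √(-193 + (67 - 106)) = √(-193 - 39) = √(-232) = 2*I*√58)
d(m) = 1
(d(-572) - 56430) + g(484, 33) = (1 - 56430) + 2*I*√58 = -56429 + 2*I*√58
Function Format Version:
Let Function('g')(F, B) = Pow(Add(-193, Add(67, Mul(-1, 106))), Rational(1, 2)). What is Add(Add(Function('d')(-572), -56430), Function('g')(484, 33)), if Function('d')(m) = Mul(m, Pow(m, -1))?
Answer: Add(-56429, Mul(2, I, Pow(58, Rational(1, 2)))) ≈ Add(-56429., Mul(15.232, I))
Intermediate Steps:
Function('g')(F, B) = Mul(2, I, Pow(58, Rational(1, 2))) (Function('g')(F, B) = Pow(Add(-193, Add(67, -106)), Rational(1, 2)) = Pow(Add(-193, -39), Rational(1, 2)) = Pow(-232, Rational(1, 2)) = Mul(2, I, Pow(58, Rational(1, 2))))
Function('d')(m) = 1
Add(Add(Function('d')(-572), -56430), Function('g')(484, 33)) = Add(Add(1, -56430), Mul(2, I, Pow(58, Rational(1, 2)))) = Add(-56429, Mul(2, I, Pow(58, Rational(1, 2))))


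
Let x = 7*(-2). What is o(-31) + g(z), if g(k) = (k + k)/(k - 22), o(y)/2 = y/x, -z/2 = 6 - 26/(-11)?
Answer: 7891/1491 ≈ 5.2924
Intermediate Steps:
x = -14
z = -184/11 (z = -2*(6 - 26/(-11)) = -2*(6 - 26*(-1/11)) = -2*(6 + 26/11) = -2*92/11 = -184/11 ≈ -16.727)
o(y) = -y/7 (o(y) = 2*(y/(-14)) = 2*(y*(-1/14)) = 2*(-y/14) = -y/7)
g(k) = 2*k/(-22 + k) (g(k) = (2*k)/(-22 + k) = 2*k/(-22 + k))
o(-31) + g(z) = -⅐*(-31) + 2*(-184/11)/(-22 - 184/11) = 31/7 + 2*(-184/11)/(-426/11) = 31/7 + 2*(-184/11)*(-11/426) = 31/7 + 184/213 = 7891/1491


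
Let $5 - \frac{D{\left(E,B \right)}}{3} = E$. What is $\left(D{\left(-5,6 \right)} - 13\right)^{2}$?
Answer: $289$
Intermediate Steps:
$D{\left(E,B \right)} = 15 - 3 E$
$\left(D{\left(-5,6 \right)} - 13\right)^{2} = \left(\left(15 - -15\right) - 13\right)^{2} = \left(\left(15 + 15\right) - 13\right)^{2} = \left(30 - 13\right)^{2} = 17^{2} = 289$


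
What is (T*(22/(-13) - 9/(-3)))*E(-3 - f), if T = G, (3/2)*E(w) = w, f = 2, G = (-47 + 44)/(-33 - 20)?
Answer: -170/689 ≈ -0.24673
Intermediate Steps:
G = 3/53 (G = -3/(-53) = -3*(-1/53) = 3/53 ≈ 0.056604)
E(w) = 2*w/3
T = 3/53 ≈ 0.056604
(T*(22/(-13) - 9/(-3)))*E(-3 - f) = (3*(22/(-13) - 9/(-3))/53)*(2*(-3 - 1*2)/3) = (3*(22*(-1/13) - 9*(-⅓))/53)*(2*(-3 - 2)/3) = (3*(-22/13 + 3)/53)*((⅔)*(-5)) = ((3/53)*(17/13))*(-10/3) = (51/689)*(-10/3) = -170/689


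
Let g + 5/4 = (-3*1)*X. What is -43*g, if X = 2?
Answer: 1247/4 ≈ 311.75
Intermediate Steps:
g = -29/4 (g = -5/4 - 3*1*2 = -5/4 - 3*2 = -5/4 - 6 = -29/4 ≈ -7.2500)
-43*g = -43*(-29/4) = 1247/4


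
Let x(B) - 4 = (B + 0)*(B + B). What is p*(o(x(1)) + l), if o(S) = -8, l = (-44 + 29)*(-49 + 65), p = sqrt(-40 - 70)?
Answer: -248*I*sqrt(110) ≈ -2601.0*I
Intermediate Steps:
x(B) = 4 + 2*B**2 (x(B) = 4 + (B + 0)*(B + B) = 4 + B*(2*B) = 4 + 2*B**2)
p = I*sqrt(110) (p = sqrt(-110) = I*sqrt(110) ≈ 10.488*I)
l = -240 (l = -15*16 = -240)
p*(o(x(1)) + l) = (I*sqrt(110))*(-8 - 240) = (I*sqrt(110))*(-248) = -248*I*sqrt(110)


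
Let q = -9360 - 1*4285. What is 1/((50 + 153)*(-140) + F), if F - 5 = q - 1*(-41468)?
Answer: -1/592 ≈ -0.0016892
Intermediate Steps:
q = -13645 (q = -9360 - 4285 = -13645)
F = 27828 (F = 5 + (-13645 - 1*(-41468)) = 5 + (-13645 + 41468) = 5 + 27823 = 27828)
1/((50 + 153)*(-140) + F) = 1/((50 + 153)*(-140) + 27828) = 1/(203*(-140) + 27828) = 1/(-28420 + 27828) = 1/(-592) = -1/592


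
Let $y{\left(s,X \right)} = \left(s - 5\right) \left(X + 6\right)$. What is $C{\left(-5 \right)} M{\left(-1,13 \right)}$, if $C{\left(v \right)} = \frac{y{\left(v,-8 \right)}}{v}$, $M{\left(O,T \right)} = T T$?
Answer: $-676$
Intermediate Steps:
$M{\left(O,T \right)} = T^{2}$
$y{\left(s,X \right)} = \left(-5 + s\right) \left(6 + X\right)$
$C{\left(v \right)} = \frac{10 - 2 v}{v}$ ($C{\left(v \right)} = \frac{-30 - -40 + 6 v - 8 v}{v} = \frac{-30 + 40 + 6 v - 8 v}{v} = \frac{10 - 2 v}{v}$)
$C{\left(-5 \right)} M{\left(-1,13 \right)} = \left(-2 + \frac{10}{-5}\right) 13^{2} = \left(-2 + 10 \left(- \frac{1}{5}\right)\right) 169 = \left(-2 - 2\right) 169 = \left(-4\right) 169 = -676$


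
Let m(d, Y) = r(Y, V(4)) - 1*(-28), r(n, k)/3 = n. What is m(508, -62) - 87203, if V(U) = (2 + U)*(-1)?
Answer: -87361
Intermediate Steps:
V(U) = -2 - U
r(n, k) = 3*n
m(d, Y) = 28 + 3*Y (m(d, Y) = 3*Y - 1*(-28) = 3*Y + 28 = 28 + 3*Y)
m(508, -62) - 87203 = (28 + 3*(-62)) - 87203 = (28 - 186) - 87203 = -158 - 87203 = -87361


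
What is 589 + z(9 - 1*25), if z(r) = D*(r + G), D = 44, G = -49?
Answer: -2271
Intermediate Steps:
z(r) = -2156 + 44*r (z(r) = 44*(r - 49) = 44*(-49 + r) = -2156 + 44*r)
589 + z(9 - 1*25) = 589 + (-2156 + 44*(9 - 1*25)) = 589 + (-2156 + 44*(9 - 25)) = 589 + (-2156 + 44*(-16)) = 589 + (-2156 - 704) = 589 - 2860 = -2271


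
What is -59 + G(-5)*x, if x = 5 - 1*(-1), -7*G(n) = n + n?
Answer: -353/7 ≈ -50.429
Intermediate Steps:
G(n) = -2*n/7 (G(n) = -(n + n)/7 = -2*n/7)
x = 6 (x = 5 + 1 = 6)
-59 + G(-5)*x = -59 - 2/7*(-5)*6 = -59 + (10/7)*6 = -59 + 60/7 = -353/7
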